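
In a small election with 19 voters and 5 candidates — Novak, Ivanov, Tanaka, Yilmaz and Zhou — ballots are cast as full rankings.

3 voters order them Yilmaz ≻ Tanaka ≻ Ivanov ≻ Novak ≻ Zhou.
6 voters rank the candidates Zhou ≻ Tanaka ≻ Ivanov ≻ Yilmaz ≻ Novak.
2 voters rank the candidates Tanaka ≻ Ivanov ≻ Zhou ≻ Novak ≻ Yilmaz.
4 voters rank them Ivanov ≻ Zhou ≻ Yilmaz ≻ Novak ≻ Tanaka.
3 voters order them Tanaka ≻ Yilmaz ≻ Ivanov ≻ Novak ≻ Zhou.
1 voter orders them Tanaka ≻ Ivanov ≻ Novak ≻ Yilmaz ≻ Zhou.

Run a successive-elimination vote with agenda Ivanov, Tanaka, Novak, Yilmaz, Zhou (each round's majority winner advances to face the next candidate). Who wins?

Zhou

Round 1: Ivanov vs Tanaka — 4–15, Tanaka advances.
Round 2: Tanaka vs Novak — 15–4, Tanaka advances.
Round 3: Tanaka vs Yilmaz — 12–7, Tanaka advances.
Round 4: Tanaka vs Zhou — 9–10, Zhou advances.
The agenda winner is Zhou.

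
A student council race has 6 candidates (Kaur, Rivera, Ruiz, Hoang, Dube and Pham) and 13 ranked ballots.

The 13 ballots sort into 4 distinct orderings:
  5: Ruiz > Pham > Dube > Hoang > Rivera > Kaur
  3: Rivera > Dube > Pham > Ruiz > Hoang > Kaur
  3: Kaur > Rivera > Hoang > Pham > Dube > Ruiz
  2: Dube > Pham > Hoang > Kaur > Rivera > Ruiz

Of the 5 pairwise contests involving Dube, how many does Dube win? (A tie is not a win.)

Dube against each rival (13 voters):
Dube vs Kaur: 10 to 3, Dube.
Dube–Rivera: Dube 7–6.
Dube vs Ruiz: Dube, 8–5.
Dube vs Hoang: 5+3+2 = 10 for Dube, 3 for Hoang — Dube by 10–3.
Dube vs Pham: Pham wins 8–5.
Dube beats Kaur, Rivera, Ruiz, Hoang; loses to Pham — 4 pairwise wins.

4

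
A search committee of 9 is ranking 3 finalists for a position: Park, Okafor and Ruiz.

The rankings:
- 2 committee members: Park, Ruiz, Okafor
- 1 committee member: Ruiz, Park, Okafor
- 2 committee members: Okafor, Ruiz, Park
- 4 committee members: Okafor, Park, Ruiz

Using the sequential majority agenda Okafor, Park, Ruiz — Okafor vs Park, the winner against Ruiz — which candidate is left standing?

Okafor

Round 1: Okafor vs Park — 6–3, Okafor advances.
Round 2: Okafor vs Ruiz — 6–3, Okafor advances.
The agenda winner is Okafor.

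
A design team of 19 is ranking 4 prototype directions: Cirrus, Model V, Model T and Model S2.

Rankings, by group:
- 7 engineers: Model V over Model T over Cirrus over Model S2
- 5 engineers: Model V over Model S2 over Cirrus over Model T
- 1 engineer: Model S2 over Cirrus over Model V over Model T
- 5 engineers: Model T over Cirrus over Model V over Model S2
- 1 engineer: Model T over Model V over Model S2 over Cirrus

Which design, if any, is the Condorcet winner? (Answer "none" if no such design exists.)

Check each pair by majority over 19 ballots:
Cirrus vs Model V: Model V, 13–6.
Cirrus–Model T: Model T 13–6.
Cirrus vs Model S2: Cirrus wins 12–7.
Model V vs Model T: Model V, 13–6.
Model V–Model S2: Model V 18–1.
Model T–Model S2: Model T 13–6.
Model V wins every pairwise contest, so Model V is the Condorcet winner.

Model V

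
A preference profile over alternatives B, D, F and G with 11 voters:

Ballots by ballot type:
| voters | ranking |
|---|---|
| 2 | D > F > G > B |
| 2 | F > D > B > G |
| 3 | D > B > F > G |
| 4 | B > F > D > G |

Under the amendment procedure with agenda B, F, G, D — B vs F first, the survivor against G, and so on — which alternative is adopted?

Round 1: B vs F — 7–4, B advances.
Round 2: B vs G — 9–2, B advances.
Round 3: B vs D — 4–7, D advances.
The agenda winner is D.

D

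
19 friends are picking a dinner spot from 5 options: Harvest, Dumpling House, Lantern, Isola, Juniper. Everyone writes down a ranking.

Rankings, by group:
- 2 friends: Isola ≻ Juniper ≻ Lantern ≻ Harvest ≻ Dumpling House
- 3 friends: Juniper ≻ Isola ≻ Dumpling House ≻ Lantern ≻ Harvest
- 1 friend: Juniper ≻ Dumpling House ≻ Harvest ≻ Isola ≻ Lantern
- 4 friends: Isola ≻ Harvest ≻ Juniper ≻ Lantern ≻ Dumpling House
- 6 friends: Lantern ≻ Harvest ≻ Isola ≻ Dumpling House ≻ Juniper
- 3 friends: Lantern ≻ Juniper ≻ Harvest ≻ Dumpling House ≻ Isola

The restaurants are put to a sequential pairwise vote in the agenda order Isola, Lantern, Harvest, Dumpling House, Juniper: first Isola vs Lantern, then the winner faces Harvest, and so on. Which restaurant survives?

Harvest

Round 1: Isola vs Lantern — 10–9, Isola advances.
Round 2: Isola vs Harvest — 9–10, Harvest advances.
Round 3: Harvest vs Dumpling House — 15–4, Harvest advances.
Round 4: Harvest vs Juniper — 10–9, Harvest advances.
The agenda winner is Harvest.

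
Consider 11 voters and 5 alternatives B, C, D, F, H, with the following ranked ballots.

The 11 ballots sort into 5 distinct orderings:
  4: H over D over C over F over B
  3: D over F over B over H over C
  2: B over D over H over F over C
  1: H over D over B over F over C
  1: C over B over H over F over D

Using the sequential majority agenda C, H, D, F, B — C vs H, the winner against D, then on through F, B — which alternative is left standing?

B

Round 1: C vs H — 1–10, H advances.
Round 2: H vs D — 6–5, H advances.
Round 3: H vs F — 8–3, H advances.
Round 4: H vs B — 5–6, B advances.
B survives the agenda.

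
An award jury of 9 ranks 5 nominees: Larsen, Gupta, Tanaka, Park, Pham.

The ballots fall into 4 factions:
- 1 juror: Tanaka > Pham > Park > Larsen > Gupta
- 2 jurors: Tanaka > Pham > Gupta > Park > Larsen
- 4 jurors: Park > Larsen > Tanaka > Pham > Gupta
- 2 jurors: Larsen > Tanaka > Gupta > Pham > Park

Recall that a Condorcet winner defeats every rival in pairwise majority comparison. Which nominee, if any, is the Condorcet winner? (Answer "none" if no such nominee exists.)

none

Check each pair by majority over 9 ballots:
Larsen vs Gupta: Larsen wins 7–2.
Larsen vs Tanaka: 6 to 3, Larsen.
Larsen vs Park: Park, 7–2.
Larsen–Pham: Larsen 6–3.
Gupta vs Tanaka: Tanaka, 9–0.
Gupta vs Park: Park, 5–4.
Gupta vs Pham: Gupta preferred on 2 ballots; Pham wins 7–2.
Tanaka vs Park: Tanaka preferred on 1+2+2 = 5 ballots; Tanaka wins 5–4.
Tanaka–Pham: Tanaka 9–0.
Park–Pham: Pham 5–4.
No nominee is unbeaten: Larsen loses to Park; Gupta loses to Larsen; Tanaka loses to Larsen; Park loses to Tanaka; Pham loses to Larsen. In particular Larsen beats Tanaka beats Park beats Larsen is a majority cycle — no Condorcet winner exists.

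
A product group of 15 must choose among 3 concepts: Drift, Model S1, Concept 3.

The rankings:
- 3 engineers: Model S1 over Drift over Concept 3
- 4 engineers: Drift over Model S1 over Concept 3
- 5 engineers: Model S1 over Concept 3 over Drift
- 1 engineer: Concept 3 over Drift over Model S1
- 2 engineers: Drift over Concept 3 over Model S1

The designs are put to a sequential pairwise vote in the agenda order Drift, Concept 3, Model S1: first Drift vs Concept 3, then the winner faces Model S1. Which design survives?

Model S1

Round 1: Drift vs Concept 3 — 9–6, Drift advances.
Round 2: Drift vs Model S1 — 7–8, Model S1 advances.
Model S1 survives the agenda.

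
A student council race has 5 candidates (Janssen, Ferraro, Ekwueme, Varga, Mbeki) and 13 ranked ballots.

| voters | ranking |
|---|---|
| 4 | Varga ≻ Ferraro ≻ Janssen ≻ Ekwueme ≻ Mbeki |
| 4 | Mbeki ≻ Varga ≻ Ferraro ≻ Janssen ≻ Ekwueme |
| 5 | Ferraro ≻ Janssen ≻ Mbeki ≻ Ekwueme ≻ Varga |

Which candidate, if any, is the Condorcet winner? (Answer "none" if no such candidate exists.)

none

Check each pair by majority over 13 ballots:
Janssen vs Ferraro: Janssen is ranked higher on 0 ballots, Ferraro on 13. Ferraro wins 13–0.
Janssen vs Ekwueme: Janssen is ranked higher on 4+4+5 = 13 ballots, Ekwueme on 0. Janssen wins 13–0.
Janssen vs Varga: Janssen is ranked higher on 5 ballots, Varga on 8. Varga wins 8–5.
Janssen vs Mbeki: 4+5 = 9 for Janssen, 4 for Mbeki — Janssen by 9–4.
Ferraro vs Ekwueme: Ferraro preferred on 4+4+5 = 13 ballots; Ferraro wins 13–0.
Ferraro vs Varga: Ferraro is ranked higher on 5 ballots, Varga on 8. Varga wins 8–5.
Ferraro vs Mbeki: 9 to 4, Ferraro.
Ekwueme vs Varga: Ekwueme is ranked higher on 5 ballots, Varga on 8. Varga wins 8–5.
Ekwueme vs Mbeki: 4 to 9, Mbeki.
Varga vs Mbeki: Varga is ranked higher on 4 ballots, Mbeki on 9. Mbeki wins 9–4.
Each candidate drops at least one matchup (Janssen loses to Ferraro; Ferraro loses to Varga; Ekwueme loses to Janssen; Varga loses to Mbeki; Mbeki loses to Janssen); the cycle Janssen > Mbeki > Varga > Janssen rules out a Condorcet winner.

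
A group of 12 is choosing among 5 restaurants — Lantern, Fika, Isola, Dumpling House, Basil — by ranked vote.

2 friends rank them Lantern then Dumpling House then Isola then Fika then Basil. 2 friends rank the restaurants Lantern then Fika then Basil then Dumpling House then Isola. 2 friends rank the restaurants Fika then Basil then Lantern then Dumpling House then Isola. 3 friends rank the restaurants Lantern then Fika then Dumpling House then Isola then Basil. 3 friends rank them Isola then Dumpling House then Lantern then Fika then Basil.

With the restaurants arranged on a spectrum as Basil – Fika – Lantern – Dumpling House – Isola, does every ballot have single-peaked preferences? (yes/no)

yes

Axis positions: Basil=1, Fika=2, Lantern=3, Dumpling House=4, Isola=5.
Cluster 1 (peak Lantern at position 3): ranking walks positions 3-4-5-2-1, expanding outward from the peak — single-peaked.
Cluster 2 (peak Lantern at position 3): ranking walks positions 3-2-1-4-5, expanding outward from the peak — single-peaked.
Cluster 3 (peak Fika at position 2): ranking walks positions 2-1-3-4-5, expanding outward from the peak — single-peaked.
Cluster 4 (peak Lantern at position 3): ranking walks positions 3-2-4-5-1, expanding outward from the peak — single-peaked.
Cluster 5 (peak Isola at position 5): ranking walks positions 5-4-3-2-1, expanding outward from the peak — single-peaked.
Every ranking is single-peaked on this axis.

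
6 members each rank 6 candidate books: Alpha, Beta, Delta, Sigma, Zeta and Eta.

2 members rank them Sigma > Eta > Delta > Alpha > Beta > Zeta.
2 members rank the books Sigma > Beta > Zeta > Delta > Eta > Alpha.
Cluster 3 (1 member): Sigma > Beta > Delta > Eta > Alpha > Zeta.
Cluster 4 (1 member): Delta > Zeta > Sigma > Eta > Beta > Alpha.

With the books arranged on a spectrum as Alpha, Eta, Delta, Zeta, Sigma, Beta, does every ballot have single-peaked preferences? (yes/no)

no

Axis positions: Alpha=1, Eta=2, Delta=3, Zeta=4, Sigma=5, Beta=6.
Cluster 1: ranking walks positions 5-2-3-1-6-4; Eta is ranked above Zeta even though Zeta lies between Eta and the peak Sigma on the axis — preferences dip and rise again. Not single-peaked.
Cluster 2 (peak Sigma at position 5): ranking walks positions 5-6-4-3-2-1, expanding outward from the peak — single-peaked.
Cluster 3: ranking walks positions 5-6-3-2-1-4; Delta is ranked above Zeta even though Zeta lies between Delta and the peak Sigma on the axis — preferences dip and rise again. Not single-peaked.
Cluster 4 (peak Delta at position 3): ranking walks positions 3-4-5-2-6-1, expanding outward from the peak — single-peaked.
Cluster 1 violates single-peakedness, so the profile is not single-peaked on this axis.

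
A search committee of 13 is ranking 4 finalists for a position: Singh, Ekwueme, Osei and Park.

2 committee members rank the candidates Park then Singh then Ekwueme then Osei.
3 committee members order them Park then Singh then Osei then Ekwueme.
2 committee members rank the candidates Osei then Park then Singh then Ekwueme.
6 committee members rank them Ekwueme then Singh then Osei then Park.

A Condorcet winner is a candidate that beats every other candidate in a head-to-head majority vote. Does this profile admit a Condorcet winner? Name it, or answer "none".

Check each pair by majority over 13 ballots:
Singh vs Ekwueme: Singh, 7–6.
Singh vs Osei: Singh, 11–2.
Singh–Park: Park 7–6.
Ekwueme vs Osei: Ekwueme, 8–5.
Ekwueme–Park: Park 7–6.
Osei vs Park: Osei wins 8–5.
Every candidate loses at least once (Singh loses to Park; Ekwueme loses to Singh; Osei loses to Singh; Park loses to Osei). The majority relation contains the cycle Singh → Osei → Park → Singh, so there is no Condorcet winner.

none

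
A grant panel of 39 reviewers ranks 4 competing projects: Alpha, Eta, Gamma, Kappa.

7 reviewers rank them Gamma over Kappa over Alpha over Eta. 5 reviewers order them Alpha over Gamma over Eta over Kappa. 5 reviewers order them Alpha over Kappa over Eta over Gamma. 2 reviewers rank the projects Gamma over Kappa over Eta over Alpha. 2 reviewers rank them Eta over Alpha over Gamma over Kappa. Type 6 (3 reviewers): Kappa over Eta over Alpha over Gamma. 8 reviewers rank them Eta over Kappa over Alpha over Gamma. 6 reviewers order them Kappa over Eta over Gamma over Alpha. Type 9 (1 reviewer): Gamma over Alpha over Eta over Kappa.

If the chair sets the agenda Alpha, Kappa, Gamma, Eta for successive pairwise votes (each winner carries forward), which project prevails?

Kappa

Round 1: Alpha vs Kappa — 13–26, Kappa advances.
Round 2: Kappa vs Gamma — 22–17, Kappa advances.
Round 3: Kappa vs Eta — 23–16, Kappa advances.
The agenda winner is Kappa.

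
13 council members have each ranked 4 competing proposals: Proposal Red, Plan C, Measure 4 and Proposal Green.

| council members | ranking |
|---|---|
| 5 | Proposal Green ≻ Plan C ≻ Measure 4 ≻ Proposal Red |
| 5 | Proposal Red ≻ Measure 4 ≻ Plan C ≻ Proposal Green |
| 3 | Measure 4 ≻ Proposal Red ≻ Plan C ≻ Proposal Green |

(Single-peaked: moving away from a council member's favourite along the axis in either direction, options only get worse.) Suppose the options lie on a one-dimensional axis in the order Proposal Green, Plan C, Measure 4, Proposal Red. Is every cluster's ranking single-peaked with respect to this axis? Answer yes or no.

yes

Axis positions: Proposal Green=1, Plan C=2, Measure 4=3, Proposal Red=4.
Cluster 1 (peak Proposal Green at position 1): ranking walks positions 1-2-3-4, expanding outward from the peak — single-peaked.
Cluster 2 (peak Proposal Red at position 4): ranking walks positions 4-3-2-1, expanding outward from the peak — single-peaked.
Cluster 3 (peak Measure 4 at position 3): ranking walks positions 3-4-2-1, expanding outward from the peak — single-peaked.
Every ranking is single-peaked on this axis.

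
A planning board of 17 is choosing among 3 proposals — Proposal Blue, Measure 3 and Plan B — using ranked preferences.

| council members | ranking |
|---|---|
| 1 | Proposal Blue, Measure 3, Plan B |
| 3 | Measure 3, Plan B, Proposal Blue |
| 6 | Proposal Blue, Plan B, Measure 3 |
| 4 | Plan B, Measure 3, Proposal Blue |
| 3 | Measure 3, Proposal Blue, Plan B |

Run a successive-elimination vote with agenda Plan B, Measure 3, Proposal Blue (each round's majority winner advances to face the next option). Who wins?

Round 1: Plan B vs Measure 3 — 10–7, Plan B advances.
Round 2: Plan B vs Proposal Blue — 7–10, Proposal Blue advances.
The agenda winner is Proposal Blue.

Proposal Blue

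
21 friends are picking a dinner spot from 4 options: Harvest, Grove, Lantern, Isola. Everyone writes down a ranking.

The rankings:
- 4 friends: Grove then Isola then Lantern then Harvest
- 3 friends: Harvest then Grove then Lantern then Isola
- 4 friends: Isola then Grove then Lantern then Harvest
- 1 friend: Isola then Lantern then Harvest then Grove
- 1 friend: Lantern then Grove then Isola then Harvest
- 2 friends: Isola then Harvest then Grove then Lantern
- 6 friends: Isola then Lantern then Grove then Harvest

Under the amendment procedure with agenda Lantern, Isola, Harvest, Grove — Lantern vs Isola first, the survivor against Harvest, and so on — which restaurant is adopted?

Round 1: Lantern vs Isola — 4–17, Isola advances.
Round 2: Isola vs Harvest — 18–3, Isola advances.
Round 3: Isola vs Grove — 13–8, Isola advances.
Isola survives the agenda.

Isola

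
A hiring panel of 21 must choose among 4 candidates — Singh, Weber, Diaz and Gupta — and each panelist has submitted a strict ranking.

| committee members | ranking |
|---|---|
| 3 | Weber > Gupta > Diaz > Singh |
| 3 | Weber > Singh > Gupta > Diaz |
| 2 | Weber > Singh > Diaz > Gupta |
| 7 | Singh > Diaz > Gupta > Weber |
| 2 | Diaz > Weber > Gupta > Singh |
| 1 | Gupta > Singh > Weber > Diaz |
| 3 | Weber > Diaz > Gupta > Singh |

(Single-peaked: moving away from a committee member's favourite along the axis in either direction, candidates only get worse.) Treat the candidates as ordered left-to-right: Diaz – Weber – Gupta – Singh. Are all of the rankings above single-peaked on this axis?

Axis positions: Diaz=1, Weber=2, Gupta=3, Singh=4.
Faction 1 (peak Weber at position 2): ranking walks positions 2-3-1-4, expanding outward from the peak — single-peaked.
Faction 2: ranking walks positions 2-4-3-1; Singh is ranked above Gupta even though Gupta lies between Singh and the peak Weber on the axis — preferences dip and rise again. Not single-peaked.
Faction 3: ranking walks positions 2-4-1-3; Singh is ranked above Gupta even though Gupta lies between Singh and the peak Weber on the axis — preferences dip and rise again. Not single-peaked.
Faction 4: ranking walks positions 4-1-3-2; Diaz is ranked above Gupta even though Gupta lies between Diaz and the peak Singh on the axis — preferences dip and rise again. Not single-peaked.
Faction 5 (peak Diaz at position 1): ranking walks positions 1-2-3-4, expanding outward from the peak — single-peaked.
Faction 6 (peak Gupta at position 3): ranking walks positions 3-4-2-1, expanding outward from the peak — single-peaked.
Faction 7 (peak Weber at position 2): ranking walks positions 2-1-3-4, expanding outward from the peak — single-peaked.
Faction 2 violates single-peakedness, so the profile is not single-peaked on this axis.

no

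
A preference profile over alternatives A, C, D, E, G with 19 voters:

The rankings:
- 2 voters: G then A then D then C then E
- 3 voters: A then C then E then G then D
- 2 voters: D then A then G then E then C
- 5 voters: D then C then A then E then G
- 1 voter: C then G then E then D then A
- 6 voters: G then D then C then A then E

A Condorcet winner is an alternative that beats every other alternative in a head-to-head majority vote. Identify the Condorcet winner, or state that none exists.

none

Head-to-head results (19 voters):
A vs C: 7 to 12, C.
A vs D: 2+3 = 5 for A, 14 for D — D by 14–5.
A vs E: A preferred on 2+3+2+5+6 = 18 ballots; A wins 18–1.
A vs G: A preferred on 3+2+5 = 10 ballots; A wins 10–9.
C vs D: 4 to 15, D.
C vs E: 2+3+5+1+6 = 17 for C, 2 for E — C by 17–2.
C vs G: 9 to 10, G.
D vs E: 2+2+5+6 = 15 for D, 4 for E — D by 15–4.
D vs G: 2+5 = 7 for D, 12 for G — G by 12–7.
E vs G: E preferred on 3+5 = 8 ballots; G wins 11–8.
Every alternative loses at least once (A loses to C; C loses to D; D loses to G; E loses to A; G loses to A). The majority relation contains the cycle A > G > C > A, so there is no Condorcet winner.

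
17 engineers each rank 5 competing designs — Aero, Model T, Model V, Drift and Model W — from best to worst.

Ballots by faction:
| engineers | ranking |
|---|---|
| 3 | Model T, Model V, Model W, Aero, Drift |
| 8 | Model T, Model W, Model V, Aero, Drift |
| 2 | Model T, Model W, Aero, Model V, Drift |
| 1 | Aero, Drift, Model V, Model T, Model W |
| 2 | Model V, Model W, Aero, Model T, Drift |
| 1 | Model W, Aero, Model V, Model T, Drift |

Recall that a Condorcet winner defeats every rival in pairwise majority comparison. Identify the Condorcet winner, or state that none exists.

Check each pair by majority over 17 ballots:
Aero vs Model T: Aero is ranked higher on 1+2+1 = 4 ballots, Model T on 13. Model T wins 13–4.
Aero vs Model V: Aero preferred on 2+1+1 = 4 ballots; Model V wins 13–4.
Aero vs Drift: Aero preferred on 3+8+2+1+2+1 = 17 ballots; Aero wins 17–0.
Aero vs Model W: 1 to 16, Model W.
Model T vs Model V: 3+8+2 = 13 for Model T, 4 for Model V — Model T by 13–4.
Model T vs Drift: 16 to 1, Model T.
Model T vs Model W: Model T is ranked higher on 3+8+2+1 = 14 ballots, Model W on 3. Model T wins 14–3.
Model V vs Drift: Model V preferred on 3+8+2+2+1 = 16 ballots; Model V wins 16–1.
Model V vs Model W: Model V preferred on 3+1+2 = 6 ballots; Model W wins 11–6.
Drift vs Model W: 1 to 16, Model W.
Model T beats each of Aero, Model V, Drift, Model W — Model T is the Condorcet winner.

Model T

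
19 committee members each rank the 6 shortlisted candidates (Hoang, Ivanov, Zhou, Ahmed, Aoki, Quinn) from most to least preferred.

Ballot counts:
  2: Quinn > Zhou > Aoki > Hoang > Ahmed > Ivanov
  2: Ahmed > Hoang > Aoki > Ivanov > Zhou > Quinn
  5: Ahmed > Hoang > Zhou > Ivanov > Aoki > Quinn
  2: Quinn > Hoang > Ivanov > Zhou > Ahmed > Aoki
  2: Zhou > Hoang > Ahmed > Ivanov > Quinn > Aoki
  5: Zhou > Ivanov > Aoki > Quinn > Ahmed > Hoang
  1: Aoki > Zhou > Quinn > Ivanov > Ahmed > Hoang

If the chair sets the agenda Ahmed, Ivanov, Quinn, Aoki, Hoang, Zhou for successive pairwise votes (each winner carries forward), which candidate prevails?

Round 1: Ahmed vs Ivanov — 11–8, Ahmed advances.
Round 2: Ahmed vs Quinn — 9–10, Quinn advances.
Round 3: Quinn vs Aoki — 6–13, Aoki advances.
Round 4: Aoki vs Hoang — 8–11, Hoang advances.
Round 5: Hoang vs Zhou — 9–10, Zhou advances.
Zhou survives the agenda.

Zhou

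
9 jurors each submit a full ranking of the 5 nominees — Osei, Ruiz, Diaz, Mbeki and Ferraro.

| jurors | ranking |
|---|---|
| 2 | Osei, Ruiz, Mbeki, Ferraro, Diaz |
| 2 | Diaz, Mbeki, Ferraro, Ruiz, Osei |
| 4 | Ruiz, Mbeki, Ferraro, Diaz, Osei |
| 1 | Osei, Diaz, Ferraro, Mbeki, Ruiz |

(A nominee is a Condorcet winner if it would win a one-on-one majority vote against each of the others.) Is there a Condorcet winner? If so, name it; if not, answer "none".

Ruiz

Pairwise majorities:
Osei vs Ruiz: Ruiz wins 6–3.
Osei–Diaz: Diaz 6–3.
Osei vs Mbeki: Mbeki wins 6–3.
Osei vs Ferraro: Ferraro, 6–3.
Ruiz vs Diaz: Ruiz, 6–3.
Ruiz vs Mbeki: Ruiz, 6–3.
Ruiz vs Ferraro: Ruiz wins 6–3.
Diaz vs Mbeki: Mbeki wins 6–3.
Diaz vs Ferraro: Ferraro wins 6–3.
Mbeki vs Ferraro: Mbeki wins 8–1.
Only Ruiz has no losses; Ruiz is the Condorcet winner.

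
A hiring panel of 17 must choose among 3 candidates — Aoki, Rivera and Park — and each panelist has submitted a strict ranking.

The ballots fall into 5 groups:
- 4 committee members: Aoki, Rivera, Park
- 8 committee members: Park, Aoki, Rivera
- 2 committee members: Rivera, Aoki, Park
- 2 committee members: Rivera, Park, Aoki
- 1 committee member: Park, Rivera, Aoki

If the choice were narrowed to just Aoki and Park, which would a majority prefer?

Park

Ballots ranking Aoki above Park: 4 + 2 = 6.
Ballots ranking Park above Aoki: 17 − 6 = 11.
Park wins the head-to-head 11–6.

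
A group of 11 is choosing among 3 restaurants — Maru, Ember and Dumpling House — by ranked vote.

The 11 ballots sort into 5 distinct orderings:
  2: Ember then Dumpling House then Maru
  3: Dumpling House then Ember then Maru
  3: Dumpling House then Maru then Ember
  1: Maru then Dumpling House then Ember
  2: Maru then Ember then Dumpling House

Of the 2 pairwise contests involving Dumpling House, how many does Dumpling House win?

Dumpling House against each rival (11 friends):
Dumpling House vs Maru: Dumpling House wins 8–3.
Dumpling House vs Ember: Dumpling House preferred on 3+3+1 = 7 ballots; Dumpling House wins 7–4.
Dumpling House beats Maru, Ember — 2 pairwise wins.

2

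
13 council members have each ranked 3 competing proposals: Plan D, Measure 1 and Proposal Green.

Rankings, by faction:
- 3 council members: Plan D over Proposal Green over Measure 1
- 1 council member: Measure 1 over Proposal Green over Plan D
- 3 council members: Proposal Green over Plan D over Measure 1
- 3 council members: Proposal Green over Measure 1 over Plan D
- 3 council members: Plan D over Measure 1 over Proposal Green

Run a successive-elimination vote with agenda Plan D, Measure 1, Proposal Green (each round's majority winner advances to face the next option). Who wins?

Round 1: Plan D vs Measure 1 — 9–4, Plan D advances.
Round 2: Plan D vs Proposal Green — 6–7, Proposal Green advances.
Proposal Green survives the agenda.

Proposal Green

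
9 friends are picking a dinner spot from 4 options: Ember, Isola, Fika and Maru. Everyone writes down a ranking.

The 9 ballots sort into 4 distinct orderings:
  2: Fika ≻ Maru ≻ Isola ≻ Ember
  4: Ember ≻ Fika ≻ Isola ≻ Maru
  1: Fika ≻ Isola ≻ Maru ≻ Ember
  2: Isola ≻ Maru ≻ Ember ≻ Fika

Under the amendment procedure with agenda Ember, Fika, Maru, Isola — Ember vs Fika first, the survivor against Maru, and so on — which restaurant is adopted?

Round 1: Ember vs Fika — 6–3, Ember advances.
Round 2: Ember vs Maru — 4–5, Maru advances.
Round 3: Maru vs Isola — 2–7, Isola advances.
Isola survives the agenda.

Isola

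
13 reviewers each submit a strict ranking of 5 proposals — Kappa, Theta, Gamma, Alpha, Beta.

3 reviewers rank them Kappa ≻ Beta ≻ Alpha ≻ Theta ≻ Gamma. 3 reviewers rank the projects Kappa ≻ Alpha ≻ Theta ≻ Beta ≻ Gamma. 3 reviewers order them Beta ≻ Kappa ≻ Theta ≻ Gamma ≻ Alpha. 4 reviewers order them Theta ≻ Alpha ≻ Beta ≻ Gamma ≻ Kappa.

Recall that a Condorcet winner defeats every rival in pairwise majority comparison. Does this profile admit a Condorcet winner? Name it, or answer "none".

Check each pair by majority over 13 ballots:
Kappa vs Theta: Kappa, 9–4.
Kappa–Gamma: Kappa 9–4.
Kappa vs Alpha: Kappa wins 9–4.
Kappa vs Beta: 3+3 = 6 for Kappa, 7 for Beta — Beta by 7–6.
Theta–Gamma: Theta 13–0.
Theta vs Alpha: 7 to 6, Theta.
Theta–Beta: Theta 7–6.
Gamma vs Alpha: Gamma preferred on 3 ballots; Alpha wins 10–3.
Gamma vs Beta: Gamma is ranked higher on 0 ballots, Beta on 13. Beta wins 13–0.
Alpha vs Beta: 3+4 = 7 for Alpha, 6 for Beta — Alpha by 7–6.
Every project loses at least once (Kappa loses to Beta; Theta loses to Kappa; Gamma loses to Kappa; Alpha loses to Kappa; Beta loses to Theta). The majority relation contains the cycle Kappa beats Theta beats Beta beats Kappa, so there is no Condorcet winner.

none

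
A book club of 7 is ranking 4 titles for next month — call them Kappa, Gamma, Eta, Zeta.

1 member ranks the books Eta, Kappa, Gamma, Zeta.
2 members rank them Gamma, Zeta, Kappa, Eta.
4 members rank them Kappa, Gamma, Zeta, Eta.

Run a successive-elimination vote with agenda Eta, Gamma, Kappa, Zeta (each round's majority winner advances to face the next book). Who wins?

Round 1: Eta vs Gamma — 1–6, Gamma advances.
Round 2: Gamma vs Kappa — 2–5, Kappa advances.
Round 3: Kappa vs Zeta — 5–2, Kappa advances.
Kappa survives the agenda.

Kappa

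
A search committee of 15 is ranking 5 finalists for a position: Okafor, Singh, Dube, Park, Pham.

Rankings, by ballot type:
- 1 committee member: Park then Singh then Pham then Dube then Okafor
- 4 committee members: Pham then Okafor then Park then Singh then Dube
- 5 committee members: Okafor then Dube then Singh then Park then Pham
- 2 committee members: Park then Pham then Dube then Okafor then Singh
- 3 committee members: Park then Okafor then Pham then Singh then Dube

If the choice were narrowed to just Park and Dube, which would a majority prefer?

Park

Ballots ranking Park above Dube: 1 + 4 + 2 + 3 = 10.
Ballots ranking Dube above Park: 15 − 10 = 5.
Park wins the head-to-head 10–5.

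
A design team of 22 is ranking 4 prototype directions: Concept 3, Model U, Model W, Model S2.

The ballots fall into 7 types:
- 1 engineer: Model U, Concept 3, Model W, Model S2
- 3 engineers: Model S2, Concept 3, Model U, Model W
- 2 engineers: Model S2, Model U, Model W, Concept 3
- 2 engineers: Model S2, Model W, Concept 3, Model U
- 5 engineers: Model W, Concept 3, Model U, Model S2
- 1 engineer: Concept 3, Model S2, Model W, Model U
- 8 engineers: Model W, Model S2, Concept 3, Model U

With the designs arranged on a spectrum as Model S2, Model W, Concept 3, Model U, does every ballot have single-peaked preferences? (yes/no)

no

Axis positions: Model S2=1, Model W=2, Concept 3=3, Model U=4.
Type 1 (peak Model U at position 4): ranking walks positions 4-3-2-1, expanding outward from the peak — single-peaked.
Type 2: ranking walks positions 1-3-4-2; Concept 3 is ranked above Model W even though Model W lies between Concept 3 and the peak Model S2 on the axis — preferences dip and rise again. Not single-peaked.
Type 3: ranking walks positions 1-4-2-3; Model U is ranked above Model W even though Model W lies between Model U and the peak Model S2 on the axis — preferences dip and rise again. Not single-peaked.
Type 4 (peak Model S2 at position 1): ranking walks positions 1-2-3-4, expanding outward from the peak — single-peaked.
Type 5 (peak Model W at position 2): ranking walks positions 2-3-4-1, expanding outward from the peak — single-peaked.
Type 6: ranking walks positions 3-1-2-4; Model S2 is ranked above Model W even though Model W lies between Model S2 and the peak Concept 3 on the axis — preferences dip and rise again. Not single-peaked.
Type 7 (peak Model W at position 2): ranking walks positions 2-1-3-4, expanding outward from the peak — single-peaked.
Type 2 violates single-peakedness, so the profile is not single-peaked on this axis.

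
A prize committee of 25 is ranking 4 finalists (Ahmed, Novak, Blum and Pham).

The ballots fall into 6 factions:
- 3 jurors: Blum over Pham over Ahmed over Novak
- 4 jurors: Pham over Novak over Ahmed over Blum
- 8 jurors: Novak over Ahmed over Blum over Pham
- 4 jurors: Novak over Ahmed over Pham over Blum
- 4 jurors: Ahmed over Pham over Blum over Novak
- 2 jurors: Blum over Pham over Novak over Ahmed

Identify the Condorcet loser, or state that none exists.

none

Head-to-head results (25 jurors):
Ahmed vs Novak: Ahmed preferred on 3+4 = 7 ballots; Novak wins 18–7.
Ahmed vs Blum: 4+8+4+4 = 20 for Ahmed, 5 for Blum — Ahmed by 20–5.
Ahmed vs Pham: 16 to 9, Ahmed.
Novak vs Blum: 16 to 9, Novak.
Novak vs Pham: Novak is ranked higher on 8+4 = 12 ballots, Pham on 13. Pham wins 13–12.
Blum vs Pham: Blum wins 13–12.
Each nominee has at least one pairwise win (Ahmed beats Blum; Novak beats Ahmed; Blum beats Pham; Pham beats Novak) — no Condorcet loser.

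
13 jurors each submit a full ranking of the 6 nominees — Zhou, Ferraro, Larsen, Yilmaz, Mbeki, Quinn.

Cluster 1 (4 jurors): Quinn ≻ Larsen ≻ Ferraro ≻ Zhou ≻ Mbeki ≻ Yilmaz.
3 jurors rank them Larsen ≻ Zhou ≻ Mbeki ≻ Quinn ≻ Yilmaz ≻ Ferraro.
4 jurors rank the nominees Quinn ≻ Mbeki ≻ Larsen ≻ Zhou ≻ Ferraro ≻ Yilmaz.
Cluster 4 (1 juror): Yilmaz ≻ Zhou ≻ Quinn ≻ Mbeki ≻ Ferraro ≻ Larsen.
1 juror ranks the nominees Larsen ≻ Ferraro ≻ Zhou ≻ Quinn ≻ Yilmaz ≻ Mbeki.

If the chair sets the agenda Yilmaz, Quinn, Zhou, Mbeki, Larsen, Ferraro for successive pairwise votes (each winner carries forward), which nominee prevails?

Quinn

Round 1: Yilmaz vs Quinn — 1–12, Quinn advances.
Round 2: Quinn vs Zhou — 8–5, Quinn advances.
Round 3: Quinn vs Mbeki — 10–3, Quinn advances.
Round 4: Quinn vs Larsen — 9–4, Quinn advances.
Round 5: Quinn vs Ferraro — 12–1, Quinn advances.
Quinn survives the agenda.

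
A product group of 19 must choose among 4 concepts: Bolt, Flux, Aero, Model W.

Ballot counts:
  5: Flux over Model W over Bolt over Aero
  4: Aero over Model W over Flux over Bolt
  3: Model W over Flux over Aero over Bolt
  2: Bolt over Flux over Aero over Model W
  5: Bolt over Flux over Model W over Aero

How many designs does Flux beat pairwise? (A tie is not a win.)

3

Flux against each rival (19 engineers):
Flux vs Bolt: Flux is ranked higher on 5+4+3 = 12 ballots, Bolt on 7. Flux wins 12–7.
Flux vs Aero: Flux, 15–4.
Flux vs Model W: Flux wins 12–7.
Flux beats Bolt, Aero, Model W — 3 pairwise wins.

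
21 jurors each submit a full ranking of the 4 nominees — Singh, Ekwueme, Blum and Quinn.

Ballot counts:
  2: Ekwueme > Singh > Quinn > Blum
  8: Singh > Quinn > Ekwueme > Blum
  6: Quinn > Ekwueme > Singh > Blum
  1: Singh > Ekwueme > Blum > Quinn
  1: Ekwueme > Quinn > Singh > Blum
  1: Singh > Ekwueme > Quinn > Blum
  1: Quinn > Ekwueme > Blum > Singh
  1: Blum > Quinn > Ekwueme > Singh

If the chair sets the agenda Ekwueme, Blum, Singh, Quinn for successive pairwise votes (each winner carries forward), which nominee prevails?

Quinn

Round 1: Ekwueme vs Blum — 20–1, Ekwueme advances.
Round 2: Ekwueme vs Singh — 11–10, Ekwueme advances.
Round 3: Ekwueme vs Quinn — 5–16, Quinn advances.
Quinn survives the agenda.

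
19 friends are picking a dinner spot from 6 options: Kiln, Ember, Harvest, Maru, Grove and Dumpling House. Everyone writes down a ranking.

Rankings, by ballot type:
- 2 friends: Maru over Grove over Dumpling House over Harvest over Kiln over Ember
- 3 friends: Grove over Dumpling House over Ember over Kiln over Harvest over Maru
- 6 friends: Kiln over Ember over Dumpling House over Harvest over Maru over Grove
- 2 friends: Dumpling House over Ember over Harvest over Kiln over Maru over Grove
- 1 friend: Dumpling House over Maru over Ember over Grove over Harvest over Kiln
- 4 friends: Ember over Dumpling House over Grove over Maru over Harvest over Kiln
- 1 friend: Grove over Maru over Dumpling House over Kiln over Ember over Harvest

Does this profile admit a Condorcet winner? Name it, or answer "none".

Check each pair by majority over 19 ballots:
Kiln vs Ember: Ember wins 10–9.
Kiln vs Harvest: Kiln, 10–9.
Kiln vs Maru: Kiln is ranked higher on 3+6+2 = 11 ballots, Maru on 8. Kiln wins 11–8.
Kiln vs Grove: Kiln is ranked higher on 6+2 = 8 ballots, Grove on 11. Grove wins 11–8.
Kiln vs Dumpling House: Dumpling House wins 13–6.
Ember vs Harvest: Ember, 17–2.
Ember vs Maru: Ember, 15–4.
Ember vs Grove: Ember, 13–6.
Ember vs Dumpling House: Ember preferred on 6+4 = 10 ballots; Ember wins 10–9.
Harvest vs Maru: Harvest, 11–8.
Harvest vs Grove: 8 to 11, Grove.
Harvest vs Dumpling House: 0 for Harvest, 19 for Dumpling House — Dumpling House by 19–0.
Maru vs Grove: Maru, 11–8.
Maru vs Dumpling House: Dumpling House wins 16–3.
Grove–Dumpling House: Dumpling House 13–6.
Ember defeats every rival head-to-head and is the Condorcet winner.

Ember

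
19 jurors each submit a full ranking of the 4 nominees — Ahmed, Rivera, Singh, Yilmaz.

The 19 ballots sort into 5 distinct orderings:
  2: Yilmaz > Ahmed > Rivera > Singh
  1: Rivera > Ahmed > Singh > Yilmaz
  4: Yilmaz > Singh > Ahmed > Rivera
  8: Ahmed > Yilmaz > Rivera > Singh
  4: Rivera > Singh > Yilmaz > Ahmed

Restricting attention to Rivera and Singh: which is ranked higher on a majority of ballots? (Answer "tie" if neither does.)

Rivera

Ballots ranking Rivera above Singh: 2 + 1 + 8 + 4 = 15.
Ballots ranking Singh above Rivera: 19 − 15 = 4.
Rivera wins the head-to-head 15–4.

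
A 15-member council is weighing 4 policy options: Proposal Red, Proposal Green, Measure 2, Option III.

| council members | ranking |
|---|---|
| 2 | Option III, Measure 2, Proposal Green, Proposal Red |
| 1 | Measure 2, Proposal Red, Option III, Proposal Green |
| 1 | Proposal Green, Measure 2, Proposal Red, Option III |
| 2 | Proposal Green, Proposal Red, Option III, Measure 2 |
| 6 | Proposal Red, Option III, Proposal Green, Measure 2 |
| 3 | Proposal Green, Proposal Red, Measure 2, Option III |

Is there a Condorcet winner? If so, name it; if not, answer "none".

Check each pair by majority over 15 ballots:
Proposal Red vs Proposal Green: Proposal Green wins 8–7.
Proposal Red vs Measure 2: Proposal Red preferred on 2+6+3 = 11 ballots; Proposal Red wins 11–4.
Proposal Red–Option III: Proposal Red 13–2.
Proposal Green–Measure 2: Proposal Green 12–3.
Proposal Green vs Option III: Option III wins 9–6.
Measure 2 vs Option III: Option III wins 10–5.
Each option drops at least one matchup (Proposal Red loses to Proposal Green; Proposal Green loses to Option III; Measure 2 loses to Proposal Red; Option III loses to Proposal Red); the cycle Proposal Red beats Option III beats Proposal Green beats Proposal Red rules out a Condorcet winner.

none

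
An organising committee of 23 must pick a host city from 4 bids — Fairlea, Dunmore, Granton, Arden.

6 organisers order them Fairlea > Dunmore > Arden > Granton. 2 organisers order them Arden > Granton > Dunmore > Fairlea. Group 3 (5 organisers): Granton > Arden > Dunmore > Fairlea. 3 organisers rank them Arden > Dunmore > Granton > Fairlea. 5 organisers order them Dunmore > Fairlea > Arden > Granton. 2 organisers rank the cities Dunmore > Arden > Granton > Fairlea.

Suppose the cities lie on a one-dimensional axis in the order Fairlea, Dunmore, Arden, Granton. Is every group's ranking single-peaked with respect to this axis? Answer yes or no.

Axis positions: Fairlea=1, Dunmore=2, Arden=3, Granton=4.
Group 1 (peak Fairlea at position 1): ranking walks positions 1-2-3-4, expanding outward from the peak — single-peaked.
Group 2 (peak Arden at position 3): ranking walks positions 3-4-2-1, expanding outward from the peak — single-peaked.
Group 3 (peak Granton at position 4): ranking walks positions 4-3-2-1, expanding outward from the peak — single-peaked.
Group 4 (peak Arden at position 3): ranking walks positions 3-2-4-1, expanding outward from the peak — single-peaked.
Group 5 (peak Dunmore at position 2): ranking walks positions 2-1-3-4, expanding outward from the peak — single-peaked.
Group 6 (peak Dunmore at position 2): ranking walks positions 2-3-4-1, expanding outward from the peak — single-peaked.
Every ranking is single-peaked on this axis.

yes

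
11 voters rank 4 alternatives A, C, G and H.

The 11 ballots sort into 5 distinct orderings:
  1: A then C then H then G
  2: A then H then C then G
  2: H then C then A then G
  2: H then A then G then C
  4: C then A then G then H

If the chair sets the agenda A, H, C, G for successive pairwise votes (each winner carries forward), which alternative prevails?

C

Round 1: A vs H — 7–4, A advances.
Round 2: A vs C — 5–6, C advances.
Round 3: C vs G — 9–2, C advances.
The agenda winner is C.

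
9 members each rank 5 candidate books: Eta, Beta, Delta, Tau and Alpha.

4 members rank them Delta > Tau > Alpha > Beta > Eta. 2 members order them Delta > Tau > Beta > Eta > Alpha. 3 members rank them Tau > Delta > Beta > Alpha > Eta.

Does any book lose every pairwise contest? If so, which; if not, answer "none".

Head-to-head results (9 members):
Eta–Beta: Beta 9–0.
Eta vs Delta: Eta preferred on 0 ballots; Delta wins 9–0.
Eta vs Tau: Eta is ranked higher on 0 ballots, Tau on 9. Tau wins 9–0.
Eta vs Alpha: Alpha, 7–2.
Beta vs Delta: Delta, 9–0.
Beta–Tau: Tau 9–0.
Beta vs Alpha: Beta wins 5–4.
Delta vs Tau: 4+2 = 6 for Delta, 3 for Tau — Delta by 6–3.
Delta vs Alpha: Delta is ranked higher on 4+2+3 = 9 ballots, Alpha on 0. Delta wins 9–0.
Tau vs Alpha: Tau wins 9–0.
Only Eta has no wins; Eta is the Condorcet loser.

Eta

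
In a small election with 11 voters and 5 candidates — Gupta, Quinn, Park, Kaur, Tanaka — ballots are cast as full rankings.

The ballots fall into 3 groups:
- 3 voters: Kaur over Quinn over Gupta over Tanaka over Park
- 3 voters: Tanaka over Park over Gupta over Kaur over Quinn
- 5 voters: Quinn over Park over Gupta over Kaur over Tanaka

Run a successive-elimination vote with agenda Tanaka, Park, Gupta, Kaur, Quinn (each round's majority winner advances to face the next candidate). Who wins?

Quinn

Round 1: Tanaka vs Park — 6–5, Tanaka advances.
Round 2: Tanaka vs Gupta — 3–8, Gupta advances.
Round 3: Gupta vs Kaur — 8–3, Gupta advances.
Round 4: Gupta vs Quinn — 3–8, Quinn advances.
Quinn survives the agenda.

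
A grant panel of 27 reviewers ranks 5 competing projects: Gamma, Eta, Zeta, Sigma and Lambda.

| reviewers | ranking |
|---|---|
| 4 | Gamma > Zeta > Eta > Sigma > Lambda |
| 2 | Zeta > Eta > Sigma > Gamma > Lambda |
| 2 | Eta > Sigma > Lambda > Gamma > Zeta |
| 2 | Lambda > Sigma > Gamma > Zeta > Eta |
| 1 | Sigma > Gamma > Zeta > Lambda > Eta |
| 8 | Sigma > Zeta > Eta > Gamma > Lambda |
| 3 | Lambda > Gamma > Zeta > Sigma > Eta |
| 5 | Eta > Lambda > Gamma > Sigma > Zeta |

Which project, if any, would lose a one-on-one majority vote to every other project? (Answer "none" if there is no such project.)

Lambda

Pairwise majorities:
Gamma vs Eta: 4+2+1+3 = 10 for Gamma, 17 for Eta — Eta by 17–10.
Gamma vs Zeta: Gamma preferred on 4+2+2+1+3+5 = 17 ballots; Gamma wins 17–10.
Gamma vs Sigma: Gamma is ranked higher on 4+3+5 = 12 ballots, Sigma on 15. Sigma wins 15–12.
Gamma vs Lambda: Gamma preferred on 4+2+1+8 = 15 ballots; Gamma wins 15–12.
Eta–Zeta: Zeta 20–7.
Eta vs Sigma: Eta is ranked higher on 4+2+2+5 = 13 ballots, Sigma on 14. Sigma wins 14–13.
Eta vs Lambda: Eta is ranked higher on 4+2+2+8+5 = 21 ballots, Lambda on 6. Eta wins 21–6.
Zeta vs Sigma: Zeta preferred on 4+2+3 = 9 ballots; Sigma wins 18–9.
Zeta vs Lambda: 15 to 12, Zeta.
Sigma–Lambda: Sigma 17–10.
Lambda loses to every other project — it is the Condorcet loser.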